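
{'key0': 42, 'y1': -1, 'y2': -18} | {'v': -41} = {'key0': 42, 'y1': -1, 'y2': -18, 'v': -41}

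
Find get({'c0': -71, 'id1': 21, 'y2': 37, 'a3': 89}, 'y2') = 37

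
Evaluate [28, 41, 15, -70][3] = -70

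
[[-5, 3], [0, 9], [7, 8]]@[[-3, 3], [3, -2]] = C[0][0] = (-5)*(-3) + (3)*(3) = 24
C[0][1] = (-5)*(3) + (3)*(-2) = -21
C[1][0] = (0)*(-3) + (9)*(3) = 27
C[1][1] = (0)*(3) + (9)*(-2) = -18
C[2][0] = (7)*(-3) + (8)*(3) = 3
C[2][1] = (7)*(3) + (8)*(-2) = 5
= [[24, -21], [27, -18], [3, 5]]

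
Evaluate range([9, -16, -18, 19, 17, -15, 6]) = 37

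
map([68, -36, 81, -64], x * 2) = 68*2=136, -36*2=-72, 81*2=162, -64*2=-128
= [136, -72, 162, -128]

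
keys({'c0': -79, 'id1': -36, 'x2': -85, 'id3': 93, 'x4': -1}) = ['c0', 'id1', 'x2', 'id3', 'x4']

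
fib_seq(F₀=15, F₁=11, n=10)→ [15, 11, 26, 37, 63, 100, 163, 263, 426, 689]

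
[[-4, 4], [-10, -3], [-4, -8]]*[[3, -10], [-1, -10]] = C[0][0] = (-4)*(3) + (4)*(-1) = -16
C[0][1] = (-4)*(-10) + (4)*(-10) = 0
C[1][0] = (-10)*(3) + (-3)*(-1) = -27
C[1][1] = (-10)*(-10) + (-3)*(-10) = 130
C[2][0] = (-4)*(3) + (-8)*(-1) = -4
C[2][1] = (-4)*(-10) + (-8)*(-10) = 120
= [[-16, 0], [-27, 130], [-4, 120]]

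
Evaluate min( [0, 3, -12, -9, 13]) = -12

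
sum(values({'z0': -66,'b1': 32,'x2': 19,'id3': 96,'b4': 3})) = (-66) + 32 + 19 + 96 + 3
= 84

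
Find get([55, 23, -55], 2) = -55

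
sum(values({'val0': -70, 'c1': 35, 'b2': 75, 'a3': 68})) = 108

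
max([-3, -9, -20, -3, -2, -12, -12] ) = -2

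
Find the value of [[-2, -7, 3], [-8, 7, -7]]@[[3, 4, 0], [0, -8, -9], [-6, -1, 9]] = [[-24, 45, 90], [18, -81, -126]]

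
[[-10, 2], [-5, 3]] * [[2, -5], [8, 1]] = [[-4, 52], [14, 28]]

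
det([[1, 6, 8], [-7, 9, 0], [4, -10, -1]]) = (1)*(1)*det([[9, 0], [-10, -1]]) + (-1)*(6)*det([[-7, 0], [4, -1]]) + (1)*(8)*det([[-7, 9], [4, -10]])
= -9 + -42 + 272
= 221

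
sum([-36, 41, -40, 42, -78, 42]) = -29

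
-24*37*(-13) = 11544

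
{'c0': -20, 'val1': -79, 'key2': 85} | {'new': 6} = {'c0': -20, 'val1': -79, 'key2': 85, 'new': 6}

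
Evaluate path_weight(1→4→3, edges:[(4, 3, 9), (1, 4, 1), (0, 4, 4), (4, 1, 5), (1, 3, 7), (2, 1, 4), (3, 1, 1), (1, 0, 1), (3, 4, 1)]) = w(1→4)=1 + w(4→3)=9
= 10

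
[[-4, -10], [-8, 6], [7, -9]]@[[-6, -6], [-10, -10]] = C[0][0] = (-4)*(-6) + (-10)*(-10) = 124
C[0][1] = (-4)*(-6) + (-10)*(-10) = 124
C[1][0] = (-8)*(-6) + (6)*(-10) = -12
C[1][1] = (-8)*(-6) + (6)*(-10) = -12
C[2][0] = (7)*(-6) + (-9)*(-10) = 48
C[2][1] = (7)*(-6) + (-9)*(-10) = 48
= [[124, 124], [-12, -12], [48, 48]]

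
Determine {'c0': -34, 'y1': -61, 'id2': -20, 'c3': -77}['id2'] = -20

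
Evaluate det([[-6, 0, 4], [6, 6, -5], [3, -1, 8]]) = -354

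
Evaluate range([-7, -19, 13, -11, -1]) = 32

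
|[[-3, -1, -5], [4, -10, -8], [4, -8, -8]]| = -88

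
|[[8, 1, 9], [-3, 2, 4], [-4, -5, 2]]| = (1)*(8)*det([[2, 4], [-5, 2]]) + (-1)*(1)*det([[-3, 4], [-4, 2]]) + (1)*(9)*det([[-3, 2], [-4, -5]])
= 192 + -10 + 207
= 389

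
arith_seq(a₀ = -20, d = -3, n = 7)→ a_0 = -20 + 0*-3 = -20
a_1 = -20 + 1*-3 = -23
a_2 = -20 + 2*-3 = -26
...
= [-20, -23, -26, -29, -32, -35, -38]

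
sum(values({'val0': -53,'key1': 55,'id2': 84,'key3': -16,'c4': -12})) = 58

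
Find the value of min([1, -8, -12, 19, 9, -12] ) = -12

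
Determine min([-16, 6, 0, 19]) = -16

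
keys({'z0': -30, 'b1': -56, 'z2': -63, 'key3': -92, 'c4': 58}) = ['z0', 'b1', 'z2', 'key3', 'c4']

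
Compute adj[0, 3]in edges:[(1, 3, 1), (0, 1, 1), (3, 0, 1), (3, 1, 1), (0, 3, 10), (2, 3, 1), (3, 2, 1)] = 10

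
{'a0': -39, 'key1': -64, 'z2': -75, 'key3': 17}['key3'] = 17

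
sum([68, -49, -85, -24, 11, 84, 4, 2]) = 11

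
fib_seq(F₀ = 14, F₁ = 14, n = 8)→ F_2 = F_1 + F_0 = 28
F_3 = F_2 + F_1 = 42
F_4 = F_3 + F_2 = 70
...
= [14, 14, 28, 42, 70, 112, 182, 294]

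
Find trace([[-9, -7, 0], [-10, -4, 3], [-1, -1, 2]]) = -11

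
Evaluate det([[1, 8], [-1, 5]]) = 13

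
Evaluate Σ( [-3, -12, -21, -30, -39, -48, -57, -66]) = -276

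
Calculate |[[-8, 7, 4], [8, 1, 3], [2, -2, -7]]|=370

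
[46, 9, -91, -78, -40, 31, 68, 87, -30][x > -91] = [46, 9, -78, -40, 31, 68, 87, -30]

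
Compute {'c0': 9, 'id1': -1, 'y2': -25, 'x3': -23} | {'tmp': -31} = {'c0': 9, 'id1': -1, 'y2': -25, 'x3': -23, 'tmp': -31}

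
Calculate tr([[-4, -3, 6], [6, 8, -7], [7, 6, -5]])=diagonal: (-4) + 8 + (-5)
= -1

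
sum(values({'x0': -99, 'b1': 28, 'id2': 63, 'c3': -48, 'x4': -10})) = (-99) + 28 + 63 + (-48) + (-10)
= -66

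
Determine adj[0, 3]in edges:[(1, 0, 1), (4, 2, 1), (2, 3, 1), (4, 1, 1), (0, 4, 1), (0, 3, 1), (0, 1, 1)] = 1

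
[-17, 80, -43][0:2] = [-17, 80]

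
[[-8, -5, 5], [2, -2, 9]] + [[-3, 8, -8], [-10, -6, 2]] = [[-11, 3, -3], [-8, -8, 11]]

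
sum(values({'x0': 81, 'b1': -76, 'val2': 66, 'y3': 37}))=108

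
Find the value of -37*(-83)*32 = 98272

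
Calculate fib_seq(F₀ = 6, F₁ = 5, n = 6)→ F_2 = F_1 + F_0 = 11
F_3 = F_2 + F_1 = 16
F_4 = F_3 + F_2 = 27
...
= [6, 5, 11, 16, 27, 43]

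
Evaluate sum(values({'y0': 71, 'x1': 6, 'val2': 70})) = 147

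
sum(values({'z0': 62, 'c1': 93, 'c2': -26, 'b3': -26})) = 62 + 93 + (-26) + (-26)
= 103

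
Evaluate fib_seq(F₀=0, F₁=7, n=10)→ [0, 7, 7, 14, 21, 35, 56, 91, 147, 238]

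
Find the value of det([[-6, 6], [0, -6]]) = 36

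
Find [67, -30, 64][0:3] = [67, -30, 64]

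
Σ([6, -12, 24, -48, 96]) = 6 + -12 + 24 + -48 + 96
= 66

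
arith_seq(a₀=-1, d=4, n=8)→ [-1, 3, 7, 11, 15, 19, 23, 27]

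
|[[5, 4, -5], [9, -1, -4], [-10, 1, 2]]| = 103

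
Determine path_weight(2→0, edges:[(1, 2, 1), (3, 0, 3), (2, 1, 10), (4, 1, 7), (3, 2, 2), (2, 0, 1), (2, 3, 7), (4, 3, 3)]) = w(2→0)=1
= 1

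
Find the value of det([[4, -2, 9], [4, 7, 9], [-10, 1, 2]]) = 882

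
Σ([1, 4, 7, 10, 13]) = 35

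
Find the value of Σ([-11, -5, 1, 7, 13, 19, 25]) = (-11) + (-5) + 1 + 7 + 13 + 19 + 25
= 49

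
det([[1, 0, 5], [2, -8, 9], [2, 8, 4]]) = (1)*(1)*det([[-8, 9], [8, 4]]) + (-1)*(0)*det([[2, 9], [2, 4]]) + (1)*(5)*det([[2, -8], [2, 8]])
= -104 + 0 + 160
= 56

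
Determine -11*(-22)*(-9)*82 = -178596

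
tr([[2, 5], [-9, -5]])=diagonal: 2 + (-5)
= -3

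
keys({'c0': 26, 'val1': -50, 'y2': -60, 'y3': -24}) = ['c0', 'val1', 'y2', 'y3']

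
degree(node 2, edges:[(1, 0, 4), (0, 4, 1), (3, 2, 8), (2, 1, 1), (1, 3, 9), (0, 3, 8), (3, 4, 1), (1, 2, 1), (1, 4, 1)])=incident: (3,2), (2,1), (1,2)
= 3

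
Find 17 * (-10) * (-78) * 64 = 848640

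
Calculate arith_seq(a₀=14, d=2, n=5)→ [14, 16, 18, 20, 22]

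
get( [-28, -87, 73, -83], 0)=-28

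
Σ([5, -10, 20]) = 15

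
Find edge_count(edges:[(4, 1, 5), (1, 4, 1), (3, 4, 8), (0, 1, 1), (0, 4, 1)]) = 5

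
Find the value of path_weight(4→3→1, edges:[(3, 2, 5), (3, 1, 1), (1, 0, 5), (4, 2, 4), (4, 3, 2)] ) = 3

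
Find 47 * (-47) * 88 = -194392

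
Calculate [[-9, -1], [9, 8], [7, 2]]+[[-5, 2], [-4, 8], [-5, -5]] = [[-14, 1], [5, 16], [2, -3]]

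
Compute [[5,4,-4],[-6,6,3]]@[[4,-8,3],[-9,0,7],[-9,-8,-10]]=C[0][0] = (5)*(4) + (4)*(-9) + (-4)*(-9) = 20
C[0][1] = (5)*(-8) + (4)*(0) + (-4)*(-8) = -8
C[0][2] = (5)*(3) + (4)*(7) + (-4)*(-10) = 83
C[1][0] = (-6)*(4) + (6)*(-9) + (3)*(-9) = -105
C[1][1] = (-6)*(-8) + (6)*(0) + (3)*(-8) = 24
C[1][2] = (-6)*(3) + (6)*(7) + (3)*(-10) = -6
= [[20, -8, 83], [-105, 24, -6]]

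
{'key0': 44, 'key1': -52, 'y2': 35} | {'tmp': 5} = {'key0': 44, 'key1': -52, 'y2': 35, 'tmp': 5}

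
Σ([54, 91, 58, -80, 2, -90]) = 54 + 91 + 58 + (-80) + 2 + (-90)
= 35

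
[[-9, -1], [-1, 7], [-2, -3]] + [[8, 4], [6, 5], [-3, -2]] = [[-1, 3], [5, 12], [-5, -5]]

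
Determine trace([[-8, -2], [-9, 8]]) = diagonal: (-8) + 8
= 0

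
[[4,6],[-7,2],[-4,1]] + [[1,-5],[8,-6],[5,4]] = [[5, 1], [1, -4], [1, 5]]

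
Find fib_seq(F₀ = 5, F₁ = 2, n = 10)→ [5, 2, 7, 9, 16, 25, 41, 66, 107, 173]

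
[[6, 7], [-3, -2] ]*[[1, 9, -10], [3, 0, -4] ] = [[27, 54, -88], [-9, -27, 38]]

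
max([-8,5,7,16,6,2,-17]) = 16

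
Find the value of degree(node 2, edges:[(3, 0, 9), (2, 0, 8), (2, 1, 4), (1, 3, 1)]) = 2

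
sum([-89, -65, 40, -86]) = (-89) + (-65) + 40 + (-86)
= -200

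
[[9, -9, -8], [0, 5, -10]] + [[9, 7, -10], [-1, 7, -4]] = [[18, -2, -18], [-1, 12, -14]]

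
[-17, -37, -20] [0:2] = [-17, -37]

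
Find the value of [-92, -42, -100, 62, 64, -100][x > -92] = keep x where x > -92: -92✗, -42✓, -100✗, 62✓, 64✓, -100✗
= [-42, 62, 64]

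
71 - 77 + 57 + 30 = 81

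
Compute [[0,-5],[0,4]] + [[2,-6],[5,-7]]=[[2, -11], [5, -3]]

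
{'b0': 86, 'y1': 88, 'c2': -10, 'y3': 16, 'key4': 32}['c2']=-10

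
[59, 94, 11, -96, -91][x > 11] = [59, 94]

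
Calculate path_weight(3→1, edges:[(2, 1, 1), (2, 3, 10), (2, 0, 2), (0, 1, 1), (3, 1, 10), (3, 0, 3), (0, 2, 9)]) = 10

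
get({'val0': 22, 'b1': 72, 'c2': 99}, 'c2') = 99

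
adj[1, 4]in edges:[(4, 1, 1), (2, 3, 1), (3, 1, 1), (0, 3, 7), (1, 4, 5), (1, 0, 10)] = 5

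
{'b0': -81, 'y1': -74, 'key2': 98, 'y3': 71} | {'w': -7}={'b0': -81, 'y1': -74, 'key2': 98, 'y3': 71, 'w': -7}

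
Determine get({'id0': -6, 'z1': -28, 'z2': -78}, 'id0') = -6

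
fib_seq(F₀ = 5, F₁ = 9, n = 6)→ [5, 9, 14, 23, 37, 60]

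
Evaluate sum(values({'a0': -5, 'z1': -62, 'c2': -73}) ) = -140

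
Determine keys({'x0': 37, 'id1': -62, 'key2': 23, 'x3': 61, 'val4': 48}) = ['x0', 'id1', 'key2', 'x3', 'val4']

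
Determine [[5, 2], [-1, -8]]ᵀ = [[5, -1], [2, -8]]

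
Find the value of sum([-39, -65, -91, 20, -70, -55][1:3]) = -156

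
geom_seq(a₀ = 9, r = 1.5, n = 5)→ [9.0, 13.5, 20.25, 30.375, 45.5625]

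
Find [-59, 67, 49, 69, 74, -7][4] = 74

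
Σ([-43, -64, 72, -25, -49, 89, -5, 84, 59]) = 118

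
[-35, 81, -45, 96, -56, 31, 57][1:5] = [81, -45, 96, -56]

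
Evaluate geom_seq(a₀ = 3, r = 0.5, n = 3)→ a_0 = 3*0.5^0 = 3.0
a_1 = 3*0.5^1 = 1.5
a_2 = 3*0.5^2 = 0.75
= [3.0, 1.5, 0.75]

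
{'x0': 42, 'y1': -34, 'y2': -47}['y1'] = -34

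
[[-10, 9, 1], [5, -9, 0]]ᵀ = [[-10, 5], [9, -9], [1, 0]]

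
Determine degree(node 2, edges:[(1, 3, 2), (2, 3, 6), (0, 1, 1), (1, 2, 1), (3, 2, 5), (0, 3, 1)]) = 3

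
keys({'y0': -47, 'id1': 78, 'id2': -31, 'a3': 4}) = ['y0', 'id1', 'id2', 'a3']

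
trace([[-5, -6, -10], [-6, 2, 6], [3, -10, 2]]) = -1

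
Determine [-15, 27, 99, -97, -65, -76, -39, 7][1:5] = [27, 99, -97, -65]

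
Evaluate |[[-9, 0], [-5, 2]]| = -18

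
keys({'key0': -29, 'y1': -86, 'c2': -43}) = ['key0', 'y1', 'c2']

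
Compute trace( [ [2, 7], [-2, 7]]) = diagonal: 2 + 7
= 9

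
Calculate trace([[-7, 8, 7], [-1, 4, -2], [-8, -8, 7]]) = 4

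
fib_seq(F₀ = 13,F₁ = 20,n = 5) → [13, 20, 33, 53, 86]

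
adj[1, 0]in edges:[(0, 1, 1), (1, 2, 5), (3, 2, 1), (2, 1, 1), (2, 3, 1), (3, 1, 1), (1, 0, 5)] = 5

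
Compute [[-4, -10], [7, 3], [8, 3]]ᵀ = [[-4, 7, 8], [-10, 3, 3]]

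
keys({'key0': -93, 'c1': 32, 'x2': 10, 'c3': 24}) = ['key0', 'c1', 'x2', 'c3']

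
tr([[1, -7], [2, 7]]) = 8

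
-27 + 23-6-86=-96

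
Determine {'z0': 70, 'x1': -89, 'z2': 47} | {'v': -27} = {'z0': 70, 'x1': -89, 'z2': 47, 'v': -27}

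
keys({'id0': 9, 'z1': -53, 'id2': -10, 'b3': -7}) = ['id0', 'z1', 'id2', 'b3']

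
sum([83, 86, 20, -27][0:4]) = 162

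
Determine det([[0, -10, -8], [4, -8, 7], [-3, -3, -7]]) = 218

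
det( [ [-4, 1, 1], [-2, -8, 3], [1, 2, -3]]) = (1)*(-4)*det([[-8, 3], [2, -3]]) + (-1)*(1)*det([[-2, 3], [1, -3]]) + (1)*(1)*det([[-2, -8], [1, 2]])
= -72 + -3 + 4
= -71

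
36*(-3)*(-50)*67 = 361800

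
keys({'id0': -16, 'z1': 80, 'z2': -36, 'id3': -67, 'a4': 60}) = ['id0', 'z1', 'z2', 'id3', 'a4']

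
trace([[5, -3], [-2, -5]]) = diagonal: 5 + (-5)
= 0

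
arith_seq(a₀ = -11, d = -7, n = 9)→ a_0 = -11 + 0*-7 = -11
a_1 = -11 + 1*-7 = -18
a_2 = -11 + 2*-7 = -25
...
= [-11, -18, -25, -32, -39, -46, -53, -60, -67]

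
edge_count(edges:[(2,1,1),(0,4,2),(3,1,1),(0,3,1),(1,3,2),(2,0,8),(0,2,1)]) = 7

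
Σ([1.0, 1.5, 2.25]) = 1.0 + 1.5 + 2.25
= 4.75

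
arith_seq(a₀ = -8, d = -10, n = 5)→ a_0 = -8 + 0*-10 = -8
a_1 = -8 + 1*-10 = -18
a_2 = -8 + 2*-10 = -28
...
= [-8, -18, -28, -38, -48]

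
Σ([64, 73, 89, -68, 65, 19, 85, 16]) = 343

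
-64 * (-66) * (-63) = -266112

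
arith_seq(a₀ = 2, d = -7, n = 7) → a_0 = 2 + 0*-7 = 2
a_1 = 2 + 1*-7 = -5
a_2 = 2 + 2*-7 = -12
...
= [2, -5, -12, -19, -26, -33, -40]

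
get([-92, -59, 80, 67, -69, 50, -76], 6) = -76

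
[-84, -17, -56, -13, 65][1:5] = [-17, -56, -13, 65]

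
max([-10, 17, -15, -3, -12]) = 17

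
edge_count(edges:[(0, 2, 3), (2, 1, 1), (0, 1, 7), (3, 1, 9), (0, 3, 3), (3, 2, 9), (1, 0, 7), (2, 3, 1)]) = 8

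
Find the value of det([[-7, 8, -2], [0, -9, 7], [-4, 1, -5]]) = -418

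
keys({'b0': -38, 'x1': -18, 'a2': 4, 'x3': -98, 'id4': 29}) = ['b0', 'x1', 'a2', 'x3', 'id4']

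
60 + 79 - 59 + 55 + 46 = 181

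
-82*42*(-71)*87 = 21273588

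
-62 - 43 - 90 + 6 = -189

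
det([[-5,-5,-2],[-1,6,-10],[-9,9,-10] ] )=(1)*(-5)*det([[6, -10], [9, -10]]) + (-1)*(-5)*det([[-1, -10], [-9, -10]]) + (1)*(-2)*det([[-1, 6], [-9, 9]])
= -150 + -400 + -90
= -640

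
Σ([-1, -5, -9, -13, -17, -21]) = (-1) + (-5) + (-9) + (-13) + (-17) + (-21)
= -66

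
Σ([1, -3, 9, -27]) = 1 + -3 + 9 + -27
= -20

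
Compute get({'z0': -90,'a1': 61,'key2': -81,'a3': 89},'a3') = 89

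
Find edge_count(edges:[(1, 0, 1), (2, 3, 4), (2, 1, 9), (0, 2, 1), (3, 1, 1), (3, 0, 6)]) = 6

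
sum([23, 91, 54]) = 168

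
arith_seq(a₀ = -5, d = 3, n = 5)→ a_0 = -5 + 0*3 = -5
a_1 = -5 + 1*3 = -2
a_2 = -5 + 2*3 = 1
...
= [-5, -2, 1, 4, 7]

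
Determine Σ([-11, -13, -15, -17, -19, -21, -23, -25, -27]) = (-11) + (-13) + (-15) + (-17) + (-19) + (-21) + (-23) + (-25) + (-27)
= -171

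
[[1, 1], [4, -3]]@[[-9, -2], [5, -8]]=C[0][0] = (1)*(-9) + (1)*(5) = -4
C[0][1] = (1)*(-2) + (1)*(-8) = -10
C[1][0] = (4)*(-9) + (-3)*(5) = -51
C[1][1] = (4)*(-2) + (-3)*(-8) = 16
= [[-4, -10], [-51, 16]]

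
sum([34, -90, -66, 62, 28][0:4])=slice → [34, -90, -66, 62]
34 + (-90) + (-66) + 62
= -60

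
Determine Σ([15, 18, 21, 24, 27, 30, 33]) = 15 + 18 + 21 + 24 + 27 + 30 + 33
= 168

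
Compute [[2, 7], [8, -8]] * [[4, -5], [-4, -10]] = [[-20, -80], [64, 40]]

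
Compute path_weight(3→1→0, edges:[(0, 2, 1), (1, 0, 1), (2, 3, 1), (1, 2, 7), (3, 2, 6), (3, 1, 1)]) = 2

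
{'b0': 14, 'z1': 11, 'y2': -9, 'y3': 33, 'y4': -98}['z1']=11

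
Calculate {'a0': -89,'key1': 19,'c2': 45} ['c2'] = 45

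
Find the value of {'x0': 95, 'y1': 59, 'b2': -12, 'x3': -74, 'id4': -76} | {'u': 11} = {'x0': 95, 'y1': 59, 'b2': -12, 'x3': -74, 'id4': -76, 'u': 11}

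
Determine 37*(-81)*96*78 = -22441536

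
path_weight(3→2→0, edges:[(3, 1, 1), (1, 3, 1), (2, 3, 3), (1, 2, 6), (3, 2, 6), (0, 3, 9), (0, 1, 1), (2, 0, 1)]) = 7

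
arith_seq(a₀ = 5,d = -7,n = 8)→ a_0 = 5 + 0*-7 = 5
a_1 = 5 + 1*-7 = -2
a_2 = 5 + 2*-7 = -9
...
= [5, -2, -9, -16, -23, -30, -37, -44]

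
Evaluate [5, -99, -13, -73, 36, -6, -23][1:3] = [-99, -13]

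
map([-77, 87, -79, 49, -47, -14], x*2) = [-154, 174, -158, 98, -94, -28]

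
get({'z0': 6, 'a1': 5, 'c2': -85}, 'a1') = 5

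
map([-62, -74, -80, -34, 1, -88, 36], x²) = [3844, 5476, 6400, 1156, 1, 7744, 1296]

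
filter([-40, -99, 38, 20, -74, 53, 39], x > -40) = [38, 20, 53, 39]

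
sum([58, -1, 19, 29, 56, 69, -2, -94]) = 58 + (-1) + 19 + 29 + 56 + 69 + (-2) + (-94)
= 134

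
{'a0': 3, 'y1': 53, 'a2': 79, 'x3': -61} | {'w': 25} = {'a0': 3, 'y1': 53, 'a2': 79, 'x3': -61, 'w': 25}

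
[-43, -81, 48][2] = 48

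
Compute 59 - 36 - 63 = -40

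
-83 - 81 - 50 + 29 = -185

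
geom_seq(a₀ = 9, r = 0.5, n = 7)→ a_0 = 9*0.5^0 = 9.0
a_1 = 9*0.5^1 = 4.5
a_2 = 9*0.5^2 = 2.25
...
= [9.0, 4.5, 2.25, 1.125, 0.5625, 0.28125, 0.140625]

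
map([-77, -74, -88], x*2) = -77*2=-154, -74*2=-148, -88*2=-176
= [-154, -148, -176]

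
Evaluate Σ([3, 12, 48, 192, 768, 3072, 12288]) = 16383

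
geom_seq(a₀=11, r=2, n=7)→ a_0 = 11*2^0 = 11
a_1 = 11*2^1 = 22
a_2 = 11*2^2 = 44
...
= [11, 22, 44, 88, 176, 352, 704]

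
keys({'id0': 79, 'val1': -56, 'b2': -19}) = ['id0', 'val1', 'b2']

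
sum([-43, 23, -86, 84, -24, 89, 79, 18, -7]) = (-43) + 23 + (-86) + 84 + (-24) + 89 + 79 + 18 + (-7)
= 133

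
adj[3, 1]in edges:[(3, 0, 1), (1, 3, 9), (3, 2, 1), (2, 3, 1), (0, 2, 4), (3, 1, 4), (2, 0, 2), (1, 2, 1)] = 4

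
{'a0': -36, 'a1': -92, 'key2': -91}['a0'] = -36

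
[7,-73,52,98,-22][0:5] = [7, -73, 52, 98, -22]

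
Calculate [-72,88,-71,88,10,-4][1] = 88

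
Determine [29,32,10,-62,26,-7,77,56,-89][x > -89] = keep x where x > -89: 29✓, 32✓, 10✓, -62✓, 26✓, -7✓, 77✓, 56✓, -89✗
= [29, 32, 10, -62, 26, -7, 77, 56]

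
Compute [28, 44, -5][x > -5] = keep x where x > -5: 28✓, 44✓, -5✗
= [28, 44]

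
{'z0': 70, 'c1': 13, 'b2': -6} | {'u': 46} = {'z0': 70, 'c1': 13, 'b2': -6, 'u': 46}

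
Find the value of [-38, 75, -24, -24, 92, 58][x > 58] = [75, 92]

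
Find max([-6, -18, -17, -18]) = -6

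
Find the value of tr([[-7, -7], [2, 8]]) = 1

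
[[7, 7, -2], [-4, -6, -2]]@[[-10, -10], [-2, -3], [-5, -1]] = C[0][0] = (7)*(-10) + (7)*(-2) + (-2)*(-5) = -74
C[0][1] = (7)*(-10) + (7)*(-3) + (-2)*(-1) = -89
C[1][0] = (-4)*(-10) + (-6)*(-2) + (-2)*(-5) = 62
C[1][1] = (-4)*(-10) + (-6)*(-3) + (-2)*(-1) = 60
= [[-74, -89], [62, 60]]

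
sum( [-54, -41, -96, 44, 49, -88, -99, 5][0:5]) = slice → [-54, -41, -96, 44, 49]
(-54) + (-41) + (-96) + 44 + 49
= -98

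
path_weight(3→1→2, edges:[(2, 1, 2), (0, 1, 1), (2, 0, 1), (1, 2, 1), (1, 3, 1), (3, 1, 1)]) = w(3→1)=1 + w(1→2)=1
= 2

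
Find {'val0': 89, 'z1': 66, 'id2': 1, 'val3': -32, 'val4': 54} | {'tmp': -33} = {'val0': 89, 'z1': 66, 'id2': 1, 'val3': -32, 'val4': 54, 'tmp': -33}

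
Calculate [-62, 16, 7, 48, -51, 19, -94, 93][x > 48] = [93]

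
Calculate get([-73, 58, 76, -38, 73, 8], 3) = -38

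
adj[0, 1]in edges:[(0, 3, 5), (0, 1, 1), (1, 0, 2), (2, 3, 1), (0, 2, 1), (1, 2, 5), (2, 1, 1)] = 1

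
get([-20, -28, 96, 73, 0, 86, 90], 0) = -20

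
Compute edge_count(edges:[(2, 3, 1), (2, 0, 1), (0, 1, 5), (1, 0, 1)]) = 4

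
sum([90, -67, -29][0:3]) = slice → [90, -67, -29]
90 + (-67) + (-29)
= -6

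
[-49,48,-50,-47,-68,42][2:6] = [-50, -47, -68, 42]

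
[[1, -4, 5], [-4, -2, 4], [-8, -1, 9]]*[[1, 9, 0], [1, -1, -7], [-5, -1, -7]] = [[-28, 8, -7], [-26, -38, -14], [-54, -80, -56]]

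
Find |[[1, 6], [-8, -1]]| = 47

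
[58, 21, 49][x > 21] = [58, 49]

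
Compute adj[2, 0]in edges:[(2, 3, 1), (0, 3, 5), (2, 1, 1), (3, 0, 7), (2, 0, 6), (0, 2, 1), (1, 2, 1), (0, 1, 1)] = 6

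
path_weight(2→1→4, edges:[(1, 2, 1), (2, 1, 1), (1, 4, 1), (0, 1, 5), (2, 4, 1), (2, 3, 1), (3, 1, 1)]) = w(2→1)=1 + w(1→4)=1
= 2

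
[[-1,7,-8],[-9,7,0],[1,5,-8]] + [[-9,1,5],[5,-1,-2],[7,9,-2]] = [[-10, 8, -3], [-4, 6, -2], [8, 14, -10]]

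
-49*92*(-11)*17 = 842996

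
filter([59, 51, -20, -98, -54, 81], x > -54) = [59, 51, -20, 81]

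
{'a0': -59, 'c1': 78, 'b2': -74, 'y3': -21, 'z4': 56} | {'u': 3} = {'a0': -59, 'c1': 78, 'b2': -74, 'y3': -21, 'z4': 56, 'u': 3}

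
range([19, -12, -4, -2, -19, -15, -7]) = 38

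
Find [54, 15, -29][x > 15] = keep x where x > 15: 54✓, 15✗, -29✗
= [54]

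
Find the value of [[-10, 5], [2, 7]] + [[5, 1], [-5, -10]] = [[-5, 6], [-3, -3]]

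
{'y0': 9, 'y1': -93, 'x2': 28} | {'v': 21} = {'y0': 9, 'y1': -93, 'x2': 28, 'v': 21}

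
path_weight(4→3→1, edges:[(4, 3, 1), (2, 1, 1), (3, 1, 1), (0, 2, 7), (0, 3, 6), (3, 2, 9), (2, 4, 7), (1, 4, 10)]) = w(4→3)=1 + w(3→1)=1
= 2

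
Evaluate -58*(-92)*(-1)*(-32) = 170752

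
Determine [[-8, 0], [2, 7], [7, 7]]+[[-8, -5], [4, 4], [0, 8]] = [[-16, -5], [6, 11], [7, 15]]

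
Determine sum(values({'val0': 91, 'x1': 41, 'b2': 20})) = 91 + 41 + 20
= 152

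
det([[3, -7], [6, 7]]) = 63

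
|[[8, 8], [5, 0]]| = -40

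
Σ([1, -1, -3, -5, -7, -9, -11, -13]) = 1 + (-1) + (-3) + (-5) + (-7) + (-9) + (-11) + (-13)
= -48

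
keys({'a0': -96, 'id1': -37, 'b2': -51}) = ['a0', 'id1', 'b2']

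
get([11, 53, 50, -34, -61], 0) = 11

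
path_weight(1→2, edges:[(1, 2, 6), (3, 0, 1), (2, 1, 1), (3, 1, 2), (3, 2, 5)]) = w(1→2)=6
= 6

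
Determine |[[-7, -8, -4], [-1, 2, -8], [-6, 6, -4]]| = (1)*(-7)*det([[2, -8], [6, -4]]) + (-1)*(-8)*det([[-1, -8], [-6, -4]]) + (1)*(-4)*det([[-1, 2], [-6, 6]])
= -280 + -352 + -24
= -656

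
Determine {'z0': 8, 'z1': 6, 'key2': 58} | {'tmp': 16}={'z0': 8, 'z1': 6, 'key2': 58, 'tmp': 16}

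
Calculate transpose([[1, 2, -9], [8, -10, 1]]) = [[1, 8], [2, -10], [-9, 1]]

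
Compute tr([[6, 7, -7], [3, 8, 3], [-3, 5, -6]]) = 8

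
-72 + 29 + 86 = 43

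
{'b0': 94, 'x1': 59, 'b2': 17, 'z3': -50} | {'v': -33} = {'b0': 94, 'x1': 59, 'b2': 17, 'z3': -50, 'v': -33}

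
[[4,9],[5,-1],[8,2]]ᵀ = [[4, 5, 8], [9, -1, 2]]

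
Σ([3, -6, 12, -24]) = 3 + -6 + 12 + -24
= -15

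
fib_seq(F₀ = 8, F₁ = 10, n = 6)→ F_2 = F_1 + F_0 = 18
F_3 = F_2 + F_1 = 28
F_4 = F_3 + F_2 = 46
...
= [8, 10, 18, 28, 46, 74]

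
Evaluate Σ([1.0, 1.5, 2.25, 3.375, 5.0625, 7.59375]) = 20.78125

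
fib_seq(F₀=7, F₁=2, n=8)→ F_2 = F_1 + F_0 = 9
F_3 = F_2 + F_1 = 11
F_4 = F_3 + F_2 = 20
...
= [7, 2, 9, 11, 20, 31, 51, 82]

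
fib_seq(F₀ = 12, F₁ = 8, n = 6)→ F_2 = F_1 + F_0 = 20
F_3 = F_2 + F_1 = 28
F_4 = F_3 + F_2 = 48
...
= [12, 8, 20, 28, 48, 76]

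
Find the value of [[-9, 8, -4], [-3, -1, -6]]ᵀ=[[-9, -3], [8, -1], [-4, -6]]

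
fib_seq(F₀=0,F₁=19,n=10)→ F_2 = F_1 + F_0 = 19
F_3 = F_2 + F_1 = 38
F_4 = F_3 + F_2 = 57
...
= [0, 19, 19, 38, 57, 95, 152, 247, 399, 646]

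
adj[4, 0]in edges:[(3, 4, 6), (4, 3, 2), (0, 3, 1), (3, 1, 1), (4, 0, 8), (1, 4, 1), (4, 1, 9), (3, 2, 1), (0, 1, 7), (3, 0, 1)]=8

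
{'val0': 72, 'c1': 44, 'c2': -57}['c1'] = 44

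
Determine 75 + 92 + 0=167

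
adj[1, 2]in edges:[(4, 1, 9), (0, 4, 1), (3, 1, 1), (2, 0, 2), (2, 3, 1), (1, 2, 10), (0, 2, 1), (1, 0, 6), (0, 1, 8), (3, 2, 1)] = 10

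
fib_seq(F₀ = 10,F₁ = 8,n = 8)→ [10, 8, 18, 26, 44, 70, 114, 184]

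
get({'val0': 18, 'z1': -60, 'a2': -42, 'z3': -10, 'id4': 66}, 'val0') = 18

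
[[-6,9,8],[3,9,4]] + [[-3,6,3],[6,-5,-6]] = [[-9, 15, 11], [9, 4, -2]]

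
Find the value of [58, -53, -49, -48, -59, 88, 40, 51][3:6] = [-48, -59, 88]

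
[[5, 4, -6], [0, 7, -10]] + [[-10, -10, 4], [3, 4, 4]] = [[-5, -6, -2], [3, 11, -6]]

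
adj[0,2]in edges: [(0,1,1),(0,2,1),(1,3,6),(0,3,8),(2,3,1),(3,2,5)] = 1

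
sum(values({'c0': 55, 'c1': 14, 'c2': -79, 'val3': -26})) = 55 + 14 + (-79) + (-26)
= -36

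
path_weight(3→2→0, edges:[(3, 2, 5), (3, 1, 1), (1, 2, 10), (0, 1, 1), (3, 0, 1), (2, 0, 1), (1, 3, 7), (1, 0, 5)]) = w(3→2)=5 + w(2→0)=1
= 6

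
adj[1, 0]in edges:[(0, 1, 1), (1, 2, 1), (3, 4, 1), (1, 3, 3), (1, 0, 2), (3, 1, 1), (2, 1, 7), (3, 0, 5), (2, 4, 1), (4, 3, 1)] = 2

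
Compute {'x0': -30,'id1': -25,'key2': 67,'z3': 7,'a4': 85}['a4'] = 85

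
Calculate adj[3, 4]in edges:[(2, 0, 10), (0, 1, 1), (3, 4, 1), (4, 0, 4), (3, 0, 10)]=1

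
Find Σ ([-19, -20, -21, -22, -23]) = -105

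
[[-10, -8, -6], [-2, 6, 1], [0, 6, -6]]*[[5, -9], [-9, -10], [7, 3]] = [[-20, 152], [-57, -39], [-96, -78]]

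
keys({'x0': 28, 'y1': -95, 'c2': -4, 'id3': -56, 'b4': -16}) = ['x0', 'y1', 'c2', 'id3', 'b4']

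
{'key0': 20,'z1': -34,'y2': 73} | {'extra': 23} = {'key0': 20, 'z1': -34, 'y2': 73, 'extra': 23}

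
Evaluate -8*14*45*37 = -186480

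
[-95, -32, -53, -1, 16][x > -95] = keep x where x > -95: -95✗, -32✓, -53✓, -1✓, 16✓
= [-32, -53, -1, 16]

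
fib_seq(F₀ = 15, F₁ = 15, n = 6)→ [15, 15, 30, 45, 75, 120]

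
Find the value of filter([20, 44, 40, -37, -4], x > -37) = keep x where x > -37: 20✓, 44✓, 40✓, -37✗, -4✓
= [20, 44, 40, -4]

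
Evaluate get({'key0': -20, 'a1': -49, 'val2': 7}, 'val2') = 7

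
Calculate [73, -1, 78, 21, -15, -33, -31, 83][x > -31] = keep x where x > -31: 73✓, -1✓, 78✓, 21✓, -15✓, -33✗, -31✗, 83✓
= [73, -1, 78, 21, -15, 83]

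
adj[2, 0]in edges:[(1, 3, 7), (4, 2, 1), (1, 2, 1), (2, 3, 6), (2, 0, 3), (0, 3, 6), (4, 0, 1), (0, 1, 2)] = 3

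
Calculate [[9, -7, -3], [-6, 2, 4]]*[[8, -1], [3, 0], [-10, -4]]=C[0][0] = (9)*(8) + (-7)*(3) + (-3)*(-10) = 81
C[0][1] = (9)*(-1) + (-7)*(0) + (-3)*(-4) = 3
C[1][0] = (-6)*(8) + (2)*(3) + (4)*(-10) = -82
C[1][1] = (-6)*(-1) + (2)*(0) + (4)*(-4) = -10
= [[81, 3], [-82, -10]]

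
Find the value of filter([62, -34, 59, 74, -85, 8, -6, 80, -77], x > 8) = [62, 59, 74, 80]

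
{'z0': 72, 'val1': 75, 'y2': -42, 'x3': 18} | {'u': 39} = {'z0': 72, 'val1': 75, 'y2': -42, 'x3': 18, 'u': 39}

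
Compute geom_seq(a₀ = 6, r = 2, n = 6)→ [6, 12, 24, 48, 96, 192]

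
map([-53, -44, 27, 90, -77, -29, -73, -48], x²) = [2809, 1936, 729, 8100, 5929, 841, 5329, 2304]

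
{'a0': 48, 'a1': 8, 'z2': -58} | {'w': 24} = {'a0': 48, 'a1': 8, 'z2': -58, 'w': 24}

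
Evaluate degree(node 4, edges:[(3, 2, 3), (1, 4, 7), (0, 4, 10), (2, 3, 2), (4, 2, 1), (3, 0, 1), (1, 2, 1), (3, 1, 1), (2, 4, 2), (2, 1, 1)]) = 4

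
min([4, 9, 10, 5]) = 4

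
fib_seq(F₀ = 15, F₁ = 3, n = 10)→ F_2 = F_1 + F_0 = 18
F_3 = F_2 + F_1 = 21
F_4 = F_3 + F_2 = 39
...
= [15, 3, 18, 21, 39, 60, 99, 159, 258, 417]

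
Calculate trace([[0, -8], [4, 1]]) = 1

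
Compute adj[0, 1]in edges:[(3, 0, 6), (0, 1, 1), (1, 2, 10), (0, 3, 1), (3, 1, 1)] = 1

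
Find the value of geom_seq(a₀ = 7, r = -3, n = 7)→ a_0 = 7*(-3)^0 = 7
a_1 = 7*(-3)^1 = -21
a_2 = 7*(-3)^2 = 63
...
= [7, -21, 63, -189, 567, -1701, 5103]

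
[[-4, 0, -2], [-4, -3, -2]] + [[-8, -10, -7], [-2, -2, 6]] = [[-12, -10, -9], [-6, -5, 4]]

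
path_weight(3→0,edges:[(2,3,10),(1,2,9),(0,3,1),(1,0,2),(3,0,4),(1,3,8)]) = 4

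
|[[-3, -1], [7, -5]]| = 22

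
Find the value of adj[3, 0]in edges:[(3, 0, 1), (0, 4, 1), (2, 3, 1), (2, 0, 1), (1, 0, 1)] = 1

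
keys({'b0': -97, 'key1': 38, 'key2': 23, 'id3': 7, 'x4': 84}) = ['b0', 'key1', 'key2', 'id3', 'x4']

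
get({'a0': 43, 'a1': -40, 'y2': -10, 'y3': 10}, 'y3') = 10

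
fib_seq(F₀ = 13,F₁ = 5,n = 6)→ F_2 = F_1 + F_0 = 18
F_3 = F_2 + F_1 = 23
F_4 = F_3 + F_2 = 41
...
= [13, 5, 18, 23, 41, 64]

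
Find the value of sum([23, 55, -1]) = 77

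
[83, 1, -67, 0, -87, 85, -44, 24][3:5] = [0, -87]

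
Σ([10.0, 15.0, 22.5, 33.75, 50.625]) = 10.0 + 15.0 + 22.5 + 33.75 + 50.625
= 131.875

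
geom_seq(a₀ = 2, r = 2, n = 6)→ [2, 4, 8, 16, 32, 64]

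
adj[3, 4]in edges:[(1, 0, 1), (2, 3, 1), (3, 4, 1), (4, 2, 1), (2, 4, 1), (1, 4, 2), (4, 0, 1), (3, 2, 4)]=1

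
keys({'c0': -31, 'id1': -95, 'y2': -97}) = ['c0', 'id1', 'y2']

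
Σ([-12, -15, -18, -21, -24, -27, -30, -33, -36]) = -216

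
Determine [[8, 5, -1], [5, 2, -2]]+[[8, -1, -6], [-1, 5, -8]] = [[16, 4, -7], [4, 7, -10]]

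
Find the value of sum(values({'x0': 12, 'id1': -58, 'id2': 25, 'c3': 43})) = 12 + (-58) + 25 + 43
= 22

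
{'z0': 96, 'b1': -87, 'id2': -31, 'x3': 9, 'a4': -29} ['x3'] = 9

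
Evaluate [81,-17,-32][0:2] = [81, -17]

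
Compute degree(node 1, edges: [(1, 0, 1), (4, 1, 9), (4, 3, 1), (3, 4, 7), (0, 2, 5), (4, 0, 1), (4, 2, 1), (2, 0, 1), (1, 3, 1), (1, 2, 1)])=incident: (1,0), (4,1), (1,3), (1,2)
= 4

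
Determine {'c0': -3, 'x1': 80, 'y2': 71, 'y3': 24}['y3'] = 24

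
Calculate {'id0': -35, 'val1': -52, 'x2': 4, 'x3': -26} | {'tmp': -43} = {'id0': -35, 'val1': -52, 'x2': 4, 'x3': -26, 'tmp': -43}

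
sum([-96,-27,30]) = -93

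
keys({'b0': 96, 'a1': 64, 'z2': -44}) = ['b0', 'a1', 'z2']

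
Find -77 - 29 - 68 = -174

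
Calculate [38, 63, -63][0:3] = [38, 63, -63]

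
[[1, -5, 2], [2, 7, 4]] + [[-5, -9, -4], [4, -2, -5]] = [[-4, -14, -2], [6, 5, -1]]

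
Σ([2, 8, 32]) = 42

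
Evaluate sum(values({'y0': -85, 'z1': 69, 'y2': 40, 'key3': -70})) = (-85) + 69 + 40 + (-70)
= -46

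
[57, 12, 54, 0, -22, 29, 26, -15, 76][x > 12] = keep x where x > 12: 57✓, 12✗, 54✓, 0✗, -22✗, 29✓, 26✓, -15✗, 76✓
= [57, 54, 29, 26, 76]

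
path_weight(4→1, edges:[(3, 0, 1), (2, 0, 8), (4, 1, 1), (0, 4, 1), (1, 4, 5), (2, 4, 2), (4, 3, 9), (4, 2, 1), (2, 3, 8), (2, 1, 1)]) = 1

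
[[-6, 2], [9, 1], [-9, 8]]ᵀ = [[-6, 9, -9], [2, 1, 8]]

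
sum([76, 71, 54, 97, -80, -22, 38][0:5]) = slice → [76, 71, 54, 97, -80]
76 + 71 + 54 + 97 + (-80)
= 218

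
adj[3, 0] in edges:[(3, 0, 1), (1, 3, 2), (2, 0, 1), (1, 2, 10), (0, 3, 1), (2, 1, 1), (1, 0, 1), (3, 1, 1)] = 1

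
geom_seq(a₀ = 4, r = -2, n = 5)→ [4, -8, 16, -32, 64]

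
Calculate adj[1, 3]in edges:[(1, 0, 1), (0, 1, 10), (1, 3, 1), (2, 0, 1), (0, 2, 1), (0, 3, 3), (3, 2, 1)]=1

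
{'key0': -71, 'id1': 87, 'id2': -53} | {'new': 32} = {'key0': -71, 'id1': 87, 'id2': -53, 'new': 32}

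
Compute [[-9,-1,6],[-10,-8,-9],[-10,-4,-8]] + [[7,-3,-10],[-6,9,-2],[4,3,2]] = [[-2, -4, -4], [-16, 1, -11], [-6, -1, -6]]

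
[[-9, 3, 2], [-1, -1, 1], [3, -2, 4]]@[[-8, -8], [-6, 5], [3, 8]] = C[0][0] = (-9)*(-8) + (3)*(-6) + (2)*(3) = 60
C[0][1] = (-9)*(-8) + (3)*(5) + (2)*(8) = 103
C[1][0] = (-1)*(-8) + (-1)*(-6) + (1)*(3) = 17
C[1][1] = (-1)*(-8) + (-1)*(5) + (1)*(8) = 11
C[2][0] = (3)*(-8) + (-2)*(-6) + (4)*(3) = 0
C[2][1] = (3)*(-8) + (-2)*(5) + (4)*(8) = -2
= [[60, 103], [17, 11], [0, -2]]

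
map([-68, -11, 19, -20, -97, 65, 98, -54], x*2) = [-136, -22, 38, -40, -194, 130, 196, -108]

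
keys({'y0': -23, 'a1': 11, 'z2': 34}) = ['y0', 'a1', 'z2']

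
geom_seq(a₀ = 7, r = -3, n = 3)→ [7, -21, 63]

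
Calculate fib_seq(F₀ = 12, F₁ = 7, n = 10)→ [12, 7, 19, 26, 45, 71, 116, 187, 303, 490]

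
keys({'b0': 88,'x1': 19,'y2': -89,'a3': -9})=['b0', 'x1', 'y2', 'a3']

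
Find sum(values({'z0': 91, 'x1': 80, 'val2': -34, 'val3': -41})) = 96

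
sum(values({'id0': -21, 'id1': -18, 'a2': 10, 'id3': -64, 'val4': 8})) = (-21) + (-18) + 10 + (-64) + 8
= -85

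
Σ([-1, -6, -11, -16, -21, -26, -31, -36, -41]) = -189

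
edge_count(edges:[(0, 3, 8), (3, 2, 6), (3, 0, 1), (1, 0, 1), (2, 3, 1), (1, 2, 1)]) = 6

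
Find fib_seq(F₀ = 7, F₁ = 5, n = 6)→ F_2 = F_1 + F_0 = 12
F_3 = F_2 + F_1 = 17
F_4 = F_3 + F_2 = 29
...
= [7, 5, 12, 17, 29, 46]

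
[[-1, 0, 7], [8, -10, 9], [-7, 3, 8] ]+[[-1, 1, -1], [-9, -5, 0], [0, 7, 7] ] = [[-2, 1, 6], [-1, -15, 9], [-7, 10, 15]]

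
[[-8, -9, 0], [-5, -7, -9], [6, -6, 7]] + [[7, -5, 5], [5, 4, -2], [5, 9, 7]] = [[-1, -14, 5], [0, -3, -11], [11, 3, 14]]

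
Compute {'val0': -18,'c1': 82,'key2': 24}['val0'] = -18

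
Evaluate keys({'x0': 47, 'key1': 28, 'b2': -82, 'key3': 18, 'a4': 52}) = ['x0', 'key1', 'b2', 'key3', 'a4']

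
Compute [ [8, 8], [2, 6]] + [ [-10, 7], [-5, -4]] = [[-2, 15], [-3, 2]]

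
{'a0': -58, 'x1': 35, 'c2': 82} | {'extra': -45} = {'a0': -58, 'x1': 35, 'c2': 82, 'extra': -45}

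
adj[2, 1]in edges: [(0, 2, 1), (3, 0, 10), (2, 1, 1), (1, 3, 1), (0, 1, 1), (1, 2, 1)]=1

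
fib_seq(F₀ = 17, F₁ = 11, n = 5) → F_2 = F_1 + F_0 = 28
F_3 = F_2 + F_1 = 39
F_4 = F_3 + F_2 = 67
= [17, 11, 28, 39, 67]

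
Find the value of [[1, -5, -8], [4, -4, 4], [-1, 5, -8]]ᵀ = [[1, 4, -1], [-5, -4, 5], [-8, 4, -8]]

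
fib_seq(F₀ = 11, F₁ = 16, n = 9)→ F_2 = F_1 + F_0 = 27
F_3 = F_2 + F_1 = 43
F_4 = F_3 + F_2 = 70
...
= [11, 16, 27, 43, 70, 113, 183, 296, 479]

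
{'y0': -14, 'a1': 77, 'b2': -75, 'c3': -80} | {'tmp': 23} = {'y0': -14, 'a1': 77, 'b2': -75, 'c3': -80, 'tmp': 23}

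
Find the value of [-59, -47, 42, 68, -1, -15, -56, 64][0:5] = [-59, -47, 42, 68, -1]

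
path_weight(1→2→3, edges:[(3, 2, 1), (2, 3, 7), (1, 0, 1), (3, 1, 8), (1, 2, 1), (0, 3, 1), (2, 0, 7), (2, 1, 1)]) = 8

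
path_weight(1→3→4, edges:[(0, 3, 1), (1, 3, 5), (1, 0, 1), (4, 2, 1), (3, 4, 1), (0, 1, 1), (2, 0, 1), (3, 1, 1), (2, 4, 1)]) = 6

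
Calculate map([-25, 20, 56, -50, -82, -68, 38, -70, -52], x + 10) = -25+10=-15, 20+10=30, 56+10=66, -50+10=-40, -82+10=-72, -68+10=-58, 38+10=48, -70+10=-60, -52+10=-42
= [-15, 30, 66, -40, -72, -58, 48, -60, -42]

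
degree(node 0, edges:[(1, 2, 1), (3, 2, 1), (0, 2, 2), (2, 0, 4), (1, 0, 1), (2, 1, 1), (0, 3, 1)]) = 4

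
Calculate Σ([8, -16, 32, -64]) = 8 + -16 + 32 + -64
= -40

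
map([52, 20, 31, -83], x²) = (52)²=2704, (20)²=400, (31)²=961, (-83)²=6889
= [2704, 400, 961, 6889]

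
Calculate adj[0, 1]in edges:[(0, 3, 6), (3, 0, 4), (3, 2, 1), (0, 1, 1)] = 1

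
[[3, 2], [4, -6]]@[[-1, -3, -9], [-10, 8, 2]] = [[-23, 7, -23], [56, -60, -48]]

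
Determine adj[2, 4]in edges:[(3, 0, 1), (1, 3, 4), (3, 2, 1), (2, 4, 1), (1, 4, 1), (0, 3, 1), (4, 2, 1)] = 1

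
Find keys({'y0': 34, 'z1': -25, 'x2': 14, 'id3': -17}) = ['y0', 'z1', 'x2', 'id3']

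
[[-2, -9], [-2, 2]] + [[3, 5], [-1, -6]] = [[1, -4], [-3, -4]]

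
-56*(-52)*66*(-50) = -9609600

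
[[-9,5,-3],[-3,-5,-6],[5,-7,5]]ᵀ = [[-9, -3, 5], [5, -5, -7], [-3, -6, 5]]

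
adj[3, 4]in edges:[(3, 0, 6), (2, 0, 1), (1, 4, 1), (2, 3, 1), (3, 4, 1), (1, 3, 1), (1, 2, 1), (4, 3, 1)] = 1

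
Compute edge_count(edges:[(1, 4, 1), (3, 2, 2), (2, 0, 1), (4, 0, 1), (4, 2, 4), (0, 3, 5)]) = 6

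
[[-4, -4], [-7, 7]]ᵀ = [[-4, -7], [-4, 7]]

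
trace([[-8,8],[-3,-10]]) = diagonal: (-8) + (-10)
= -18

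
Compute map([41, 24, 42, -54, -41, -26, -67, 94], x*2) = 41*2=82, 24*2=48, 42*2=84, -54*2=-108, -41*2=-82, -26*2=-52, -67*2=-134, 94*2=188
= [82, 48, 84, -108, -82, -52, -134, 188]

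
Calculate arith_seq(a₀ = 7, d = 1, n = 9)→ [7, 8, 9, 10, 11, 12, 13, 14, 15]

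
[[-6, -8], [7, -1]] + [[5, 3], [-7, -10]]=[[-1, -5], [0, -11]]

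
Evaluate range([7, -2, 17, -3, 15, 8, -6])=23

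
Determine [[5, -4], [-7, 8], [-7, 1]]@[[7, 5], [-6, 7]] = C[0][0] = (5)*(7) + (-4)*(-6) = 59
C[0][1] = (5)*(5) + (-4)*(7) = -3
C[1][0] = (-7)*(7) + (8)*(-6) = -97
C[1][1] = (-7)*(5) + (8)*(7) = 21
C[2][0] = (-7)*(7) + (1)*(-6) = -55
C[2][1] = (-7)*(5) + (1)*(7) = -28
= [[59, -3], [-97, 21], [-55, -28]]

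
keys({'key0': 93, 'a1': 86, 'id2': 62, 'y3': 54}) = ['key0', 'a1', 'id2', 'y3']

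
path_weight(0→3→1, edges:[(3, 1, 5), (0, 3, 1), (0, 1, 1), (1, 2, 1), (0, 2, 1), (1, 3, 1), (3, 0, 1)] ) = 6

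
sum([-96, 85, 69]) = (-96) + 85 + 69
= 58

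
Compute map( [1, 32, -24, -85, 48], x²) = [1, 1024, 576, 7225, 2304]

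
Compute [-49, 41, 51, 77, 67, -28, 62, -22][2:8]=[51, 77, 67, -28, 62, -22]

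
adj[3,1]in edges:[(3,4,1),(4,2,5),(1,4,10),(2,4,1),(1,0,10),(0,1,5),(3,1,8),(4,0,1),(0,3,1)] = 8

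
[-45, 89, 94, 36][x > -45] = [89, 94, 36]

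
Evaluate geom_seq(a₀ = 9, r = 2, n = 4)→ a_0 = 9*2^0 = 9
a_1 = 9*2^1 = 18
a_2 = 9*2^2 = 36
...
= [9, 18, 36, 72]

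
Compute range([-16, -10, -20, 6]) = 26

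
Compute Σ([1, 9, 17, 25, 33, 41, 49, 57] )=232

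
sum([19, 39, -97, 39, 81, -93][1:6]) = slice → [39, -97, 39, 81, -93]
39 + (-97) + 39 + 81 + (-93)
= -31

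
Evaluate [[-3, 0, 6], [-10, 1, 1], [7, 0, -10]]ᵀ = [[-3, -10, 7], [0, 1, 0], [6, 1, -10]]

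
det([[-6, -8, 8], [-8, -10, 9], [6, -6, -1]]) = 112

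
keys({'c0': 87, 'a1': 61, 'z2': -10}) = ['c0', 'a1', 'z2']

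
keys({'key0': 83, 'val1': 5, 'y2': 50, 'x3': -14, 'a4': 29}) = ['key0', 'val1', 'y2', 'x3', 'a4']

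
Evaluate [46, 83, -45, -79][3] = -79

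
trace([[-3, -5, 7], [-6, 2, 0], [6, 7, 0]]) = -1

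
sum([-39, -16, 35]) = (-39) + (-16) + 35
= -20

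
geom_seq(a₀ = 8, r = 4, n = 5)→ a_0 = 8*4^0 = 8
a_1 = 8*4^1 = 32
a_2 = 8*4^2 = 128
...
= [8, 32, 128, 512, 2048]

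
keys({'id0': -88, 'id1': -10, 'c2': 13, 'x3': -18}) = ['id0', 'id1', 'c2', 'x3']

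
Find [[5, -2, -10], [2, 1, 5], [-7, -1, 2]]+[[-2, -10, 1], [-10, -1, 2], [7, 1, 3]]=[[3, -12, -9], [-8, 0, 7], [0, 0, 5]]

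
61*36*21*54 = 2490264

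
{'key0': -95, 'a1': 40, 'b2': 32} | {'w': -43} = {'key0': -95, 'a1': 40, 'b2': 32, 'w': -43}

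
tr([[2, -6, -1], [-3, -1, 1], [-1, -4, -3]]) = diagonal: 2 + (-1) + (-3)
= -2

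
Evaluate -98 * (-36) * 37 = 130536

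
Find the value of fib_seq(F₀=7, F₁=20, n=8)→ [7, 20, 27, 47, 74, 121, 195, 316]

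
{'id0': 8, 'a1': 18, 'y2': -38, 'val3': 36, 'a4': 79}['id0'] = 8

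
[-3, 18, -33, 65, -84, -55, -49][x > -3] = [18, 65]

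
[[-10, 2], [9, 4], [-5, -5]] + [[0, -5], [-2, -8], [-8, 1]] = [[-10, -3], [7, -4], [-13, -4]]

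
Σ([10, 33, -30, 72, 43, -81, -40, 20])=10 + 33 + (-30) + 72 + 43 + (-81) + (-40) + 20
= 27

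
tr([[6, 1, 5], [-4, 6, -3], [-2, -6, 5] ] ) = diagonal: 6 + 6 + 5
= 17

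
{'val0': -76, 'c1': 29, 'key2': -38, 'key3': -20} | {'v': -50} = {'val0': -76, 'c1': 29, 'key2': -38, 'key3': -20, 'v': -50}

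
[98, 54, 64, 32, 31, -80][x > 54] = [98, 64]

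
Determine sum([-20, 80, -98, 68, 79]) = 109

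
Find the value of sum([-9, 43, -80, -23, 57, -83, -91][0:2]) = 34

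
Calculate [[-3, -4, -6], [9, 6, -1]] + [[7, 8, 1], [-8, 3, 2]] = [[4, 4, -5], [1, 9, 1]]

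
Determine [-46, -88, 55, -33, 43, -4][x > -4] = [55, 43]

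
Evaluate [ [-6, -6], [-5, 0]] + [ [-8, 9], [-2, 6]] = [[-14, 3], [-7, 6]]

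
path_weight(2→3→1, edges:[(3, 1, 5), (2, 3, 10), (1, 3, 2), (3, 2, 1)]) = w(2→3)=10 + w(3→1)=5
= 15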